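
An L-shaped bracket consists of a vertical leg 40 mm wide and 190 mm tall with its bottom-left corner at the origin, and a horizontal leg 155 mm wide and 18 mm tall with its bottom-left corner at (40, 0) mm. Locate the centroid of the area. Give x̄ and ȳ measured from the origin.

x̄ = 46.18 mm, ȳ = 71.91 mm

Part | A | x̄ᵢ | ȳᵢ | A·x̄ᵢ | A·ȳᵢ
vertical leg | 7600.00 | 20.00 | 95.00 | 152000.00 | 722000.00
horizontal leg | 2790.00 | 117.50 | 9.00 | 327825.00 | 25110.00
Σ | 10390.00 |  |  | 479825.00 | 747110.00
x̄ = 479825.00 / 10390.00 = 46.18 mm
ȳ = 747110.00 / 10390.00 = 71.91 mm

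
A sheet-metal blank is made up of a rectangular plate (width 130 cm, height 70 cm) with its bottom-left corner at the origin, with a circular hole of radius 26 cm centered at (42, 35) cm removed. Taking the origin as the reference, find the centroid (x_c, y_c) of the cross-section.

plate: A = 130 × 70 = 9100.00, centroid at (65.00, 35.00).
hole: A = −π·26² = -2123.72, centroid at (42.00, 35.00).
ΣA = 6976.28 cm², ΣAx_c = 502303.90 cm³, ΣAy_c = 244169.92 cm³.
x_c = 502303.90/6976.28 = 72.00 cm; y_c = 244169.92/6976.28 = 35.00 cm.

x_c = 72.00 cm, y_c = 35.00 cm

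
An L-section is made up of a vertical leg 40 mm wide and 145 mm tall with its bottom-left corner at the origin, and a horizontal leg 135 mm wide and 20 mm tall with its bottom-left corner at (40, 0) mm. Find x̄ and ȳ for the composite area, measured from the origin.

x̄ = 47.79 mm, ȳ = 52.65 mm

Part | A | x̄ᵢ | ȳᵢ | A·x̄ᵢ | A·ȳᵢ
vertical leg | 5800.00 | 20.00 | 72.50 | 116000.00 | 420500.00
horizontal leg | 2700.00 | 107.50 | 10.00 | 290250.00 | 27000.00
Σ | 8500.00 |  |  | 406250.00 | 447500.00
x̄ = 406250.00 / 8500.00 = 47.79 mm
ȳ = 447500.00 / 8500.00 = 52.65 mm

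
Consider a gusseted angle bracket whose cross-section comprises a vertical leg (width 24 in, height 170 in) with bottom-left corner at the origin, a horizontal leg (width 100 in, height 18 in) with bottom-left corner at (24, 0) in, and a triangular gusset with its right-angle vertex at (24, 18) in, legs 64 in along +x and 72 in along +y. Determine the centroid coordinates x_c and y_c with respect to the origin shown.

vertical leg: A = 24 × 170 = 4080.00, centroid at (12.00, 85.00).
horizontal leg: A = 100 × 18 = 1800.00, centroid at (74.00, 9.00).
gusset: A = ½·64·72 = 2304.00, centroid at (45.33, 42.00).
ΣA = 8184.00 in²
ΣAx_c = (4080.00)(12.00) + (1800.00)(74.00) + (2304.00)(45.33) = 286608.00 in³
ΣAy_c = (4080.00)(85.00) + (1800.00)(9.00) + (2304.00)(42.00) = 459768.00 in³
x_c = 286608.00 / 8184.00 = 35.02 in
y_c = 459768.00 / 8184.00 = 56.18 in

x_c = 35.02 in, y_c = 56.18 in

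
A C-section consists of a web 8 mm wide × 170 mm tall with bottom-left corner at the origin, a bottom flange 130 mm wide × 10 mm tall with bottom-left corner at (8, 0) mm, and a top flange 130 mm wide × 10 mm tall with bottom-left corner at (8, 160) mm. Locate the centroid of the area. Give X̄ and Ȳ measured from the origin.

web: A = 8 × 170 = 1360.00, centroid at (4.00, 85.00).
bottom flange: A = 130 × 10 = 1300.00, centroid at (73.00, 5.00).
top flange: A = 130 × 10 = 1300.00, centroid at (73.00, 165.00).
ΣA = 3960.00 mm²
ΣAX̄ = (1360.00)(4.00) + (1300.00)(73.00) + (1300.00)(73.00) = 195240.00 mm³
ΣAȲ = (1360.00)(85.00) + (1300.00)(5.00) + (1300.00)(165.00) = 336600.00 mm³
X̄ = 195240.00 / 3960.00 = 49.30 mm
Ȳ = 336600.00 / 3960.00 = 85.00 mm

X̄ = 49.30 mm, Ȳ = 85.00 mm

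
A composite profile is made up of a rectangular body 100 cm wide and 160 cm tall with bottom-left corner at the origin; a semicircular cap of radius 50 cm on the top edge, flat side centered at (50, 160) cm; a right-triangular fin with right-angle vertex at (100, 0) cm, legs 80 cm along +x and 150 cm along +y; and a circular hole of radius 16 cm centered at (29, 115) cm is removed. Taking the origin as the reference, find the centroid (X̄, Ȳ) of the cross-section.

Part | A | x̄ᵢ | ȳᵢ | A·x̄ᵢ | A·ȳᵢ
rectangular body | 16000.00 | 50.00 | 80.00 | 800000.00 | 1280000.00
semicircular top | 3926.99 | 50.00 | 181.22 | 196349.54 | 711651.86
triangular fin | 6000.00 | 126.67 | 50.00 | 760000.00 | 300000.00
hole | -804.25 | 29.00 | 115.00 | -23323.18 | -92488.49
Σ | 25122.74 |  |  | 1733026.36 | 2199163.38
X̄ = 1733026.36 / 25122.74 = 68.98 cm
Ȳ = 2199163.38 / 25122.74 = 87.54 cm

X̄ = 68.98 cm, Ȳ = 87.54 cm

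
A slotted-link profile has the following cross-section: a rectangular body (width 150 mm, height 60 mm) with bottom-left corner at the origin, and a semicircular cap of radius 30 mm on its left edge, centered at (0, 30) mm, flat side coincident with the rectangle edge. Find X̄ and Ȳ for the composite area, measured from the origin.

X̄ = 63.09 mm, Ȳ = 30.00 mm

rectangular body: A = 150 × 60 = 9000.00, centroid at (75.00, 30.00).
semicircular end: A = ½π·30² = 1413.72, centroid at (-12.73, 30.00).
ΣA = 10413.72 mm², ΣAX̄ = 657000.00 mm³, ΣAȲ = 312411.50 mm³.
X̄ = 657000.00/10413.72 = 63.09 mm; Ȳ = 312411.50/10413.72 = 30.00 mm.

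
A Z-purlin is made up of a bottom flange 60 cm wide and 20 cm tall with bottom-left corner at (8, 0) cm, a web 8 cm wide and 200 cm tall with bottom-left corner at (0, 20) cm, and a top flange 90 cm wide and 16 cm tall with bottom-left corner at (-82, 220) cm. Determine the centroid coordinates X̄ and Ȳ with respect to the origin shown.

Part | A | x̄ᵢ | ȳᵢ | A·x̄ᵢ | A·ȳᵢ
bottom flange | 1200.00 | 38.00 | 10.00 | 45600.00 | 12000.00
web | 1600.00 | 4.00 | 120.00 | 6400.00 | 192000.00
top flange | 1440.00 | -37.00 | 228.00 | -53280.00 | 328320.00
Σ | 4240.00 |  |  | -1280.00 | 532320.00
X̄ = -1280.00 / 4240.00 = -0.30 cm
Ȳ = 532320.00 / 4240.00 = 125.55 cm

X̄ = -0.30 cm, Ȳ = 125.55 cm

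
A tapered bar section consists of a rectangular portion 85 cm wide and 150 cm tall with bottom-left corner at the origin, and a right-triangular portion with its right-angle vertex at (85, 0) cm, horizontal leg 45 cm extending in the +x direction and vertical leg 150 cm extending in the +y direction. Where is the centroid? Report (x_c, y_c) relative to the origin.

x_c = 54.53 cm, y_c = 69.77 cm

Part | A | x̄ᵢ | ȳᵢ | A·x̄ᵢ | A·ȳᵢ
rectangular portion | 12750.00 | 42.50 | 75.00 | 541875.00 | 956250.00
triangular portion | 3375.00 | 100.00 | 50.00 | 337500.00 | 168750.00
Σ | 16125.00 |  |  | 879375.00 | 1125000.00
x_c = 879375.00 / 16125.00 = 54.53 cm
y_c = 1125000.00 / 16125.00 = 69.77 cm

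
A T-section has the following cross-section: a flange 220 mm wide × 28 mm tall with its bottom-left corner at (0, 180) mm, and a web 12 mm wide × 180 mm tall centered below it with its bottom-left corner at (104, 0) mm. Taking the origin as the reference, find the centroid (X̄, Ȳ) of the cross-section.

X̄ = 110.00 mm, Ȳ = 167.00 mm

web: A = 12 × 180 = 2160.00, centroid at (110.00, 90.00).
flange: A = 220 × 28 = 6160.00, centroid at (110.00, 194.00).
ΣA = 8320.00 mm²
ΣAX̄ = (2160.00)(110.00) + (6160.00)(110.00) = 915200.00 mm³
ΣAȲ = (2160.00)(90.00) + (6160.00)(194.00) = 1389440.00 mm³
X̄ = 915200.00 / 8320.00 = 110.00 mm
Ȳ = 1389440.00 / 8320.00 = 167.00 mm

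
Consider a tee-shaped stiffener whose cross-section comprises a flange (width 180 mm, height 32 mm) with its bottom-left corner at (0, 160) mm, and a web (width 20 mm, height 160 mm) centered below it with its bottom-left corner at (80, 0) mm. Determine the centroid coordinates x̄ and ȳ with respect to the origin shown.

x̄ = 90.00 mm, ȳ = 141.71 mm

web: A = 20 × 160 = 3200.00, centroid at (90.00, 80.00).
flange: A = 180 × 32 = 5760.00, centroid at (90.00, 176.00).
ΣA = 8960.00 mm²
ΣAx̄ = (3200.00)(90.00) + (5760.00)(90.00) = 806400.00 mm³
ΣAȳ = (3200.00)(80.00) + (5760.00)(176.00) = 1269760.00 mm³
x̄ = 806400.00 / 8960.00 = 90.00 mm
ȳ = 1269760.00 / 8960.00 = 141.71 mm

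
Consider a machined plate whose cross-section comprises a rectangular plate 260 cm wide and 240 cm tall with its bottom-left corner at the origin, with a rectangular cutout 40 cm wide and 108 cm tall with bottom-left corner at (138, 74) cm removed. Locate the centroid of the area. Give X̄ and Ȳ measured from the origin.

plate: A = 260 × 240 = 62400.00, centroid at (130.00, 120.00).
hole: A = −(40 × 108) = -4320.00, centroid at (158.00, 128.00).
ΣA = 58080.00 cm²
ΣAX̄ = (62400.00)(130.00) + (-4320.00)(158.00) = 7429440.00 cm³
ΣAȲ = (62400.00)(120.00) + (-4320.00)(128.00) = 6935040.00 cm³
X̄ = 7429440.00 / 58080.00 = 127.92 cm
Ȳ = 6935040.00 / 58080.00 = 119.40 cm

X̄ = 127.92 cm, Ȳ = 119.40 cm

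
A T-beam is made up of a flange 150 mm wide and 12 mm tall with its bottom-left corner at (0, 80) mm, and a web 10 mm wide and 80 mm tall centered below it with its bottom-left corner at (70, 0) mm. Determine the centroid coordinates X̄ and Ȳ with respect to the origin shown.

web: A = 10 × 80 = 800.00, centroid at (75.00, 40.00).
flange: A = 150 × 12 = 1800.00, centroid at (75.00, 86.00).
ΣA = 2600.00 mm², ΣAX̄ = 195000.00 mm³, ΣAȲ = 186800.00 mm³.
X̄ = 195000.00/2600.00 = 75.00 mm; Ȳ = 186800.00/2600.00 = 71.85 mm.

X̄ = 75.00 mm, Ȳ = 71.85 mm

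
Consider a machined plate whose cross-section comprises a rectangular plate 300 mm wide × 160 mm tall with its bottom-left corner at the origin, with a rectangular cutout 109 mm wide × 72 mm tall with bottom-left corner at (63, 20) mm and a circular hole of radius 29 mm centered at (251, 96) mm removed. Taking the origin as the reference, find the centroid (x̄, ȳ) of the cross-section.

plate: A = 300 × 160 = 48000.00, centroid at (150.00, 80.00).
hole 1: A = −(109 × 72) = -7848.00, centroid at (117.50, 56.00).
hole 2: A = −π·29² = -2642.08, centroid at (251.00, 96.00).
ΣA = 37509.92 mm², ΣAx̄ = 5614698.07 mm³, ΣAȳ = 3146872.38 mm³.
x̄ = 5614698.07/37509.92 = 149.69 mm; ȳ = 3146872.38/37509.92 = 83.89 mm.

x̄ = 149.69 mm, ȳ = 83.89 mm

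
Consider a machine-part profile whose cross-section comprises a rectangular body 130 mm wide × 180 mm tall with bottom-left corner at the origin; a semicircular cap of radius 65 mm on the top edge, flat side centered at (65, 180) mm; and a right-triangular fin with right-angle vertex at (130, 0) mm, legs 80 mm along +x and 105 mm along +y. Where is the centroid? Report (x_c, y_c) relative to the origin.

rectangular body: A = 130 × 180 = 23400.00, centroid at (65.00, 90.00).
semicircular top: A = ½π·65² = 6636.61, centroid at (65.00, 207.59).
triangular fin: A = ½·80·105 = 4200.00, centroid at (156.67, 35.00).
ΣA = 34236.61 mm², ΣAx_c = 2610379.94 mm³, ΣAy_c = 3630673.94 mm³.
x_c = 2610379.94/34236.61 = 76.25 mm; y_c = 3630673.94/34236.61 = 106.05 mm.

x_c = 76.25 mm, y_c = 106.05 mm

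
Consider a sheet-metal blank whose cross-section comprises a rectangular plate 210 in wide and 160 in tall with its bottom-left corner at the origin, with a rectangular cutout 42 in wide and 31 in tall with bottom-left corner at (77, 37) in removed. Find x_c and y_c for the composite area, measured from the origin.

x_c = 105.28 in, y_c = 81.11 in

plate: A = 210 × 160 = 33600.00, centroid at (105.00, 80.00).
hole: A = −(42 × 31) = -1302.00, centroid at (98.00, 52.50).
ΣA = 32298.00 in²
ΣAx_c = (33600.00)(105.00) + (-1302.00)(98.00) = 3400404.00 in³
ΣAy_c = (33600.00)(80.00) + (-1302.00)(52.50) = 2619645.00 in³
x_c = 3400404.00 / 32298.00 = 105.28 in
y_c = 2619645.00 / 32298.00 = 81.11 in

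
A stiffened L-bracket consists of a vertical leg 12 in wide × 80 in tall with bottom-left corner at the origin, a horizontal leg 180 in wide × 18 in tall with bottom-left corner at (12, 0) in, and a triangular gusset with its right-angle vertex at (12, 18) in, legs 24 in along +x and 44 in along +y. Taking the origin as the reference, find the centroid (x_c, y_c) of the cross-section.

x_c = 73.35 in, y_c = 17.94 in

Part | A | x̄ᵢ | ȳᵢ | A·x̄ᵢ | A·ȳᵢ
vertical leg | 960.00 | 6.00 | 40.00 | 5760.00 | 38400.00
horizontal leg | 3240.00 | 102.00 | 9.00 | 330480.00 | 29160.00
gusset | 528.00 | 20.00 | 32.67 | 10560.00 | 17248.00
Σ | 4728.00 |  |  | 346800.00 | 84808.00
x_c = 346800.00 / 4728.00 = 73.35 in
y_c = 84808.00 / 4728.00 = 17.94 in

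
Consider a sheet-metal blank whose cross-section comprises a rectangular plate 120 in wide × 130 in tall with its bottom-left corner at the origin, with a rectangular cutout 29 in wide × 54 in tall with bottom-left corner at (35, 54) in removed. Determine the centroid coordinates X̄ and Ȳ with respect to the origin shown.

X̄ = 61.17 in, Ȳ = 63.21 in

Part | A | x̄ᵢ | ȳᵢ | A·x̄ᵢ | A·ȳᵢ
plate | 15600.00 | 60.00 | 65.00 | 936000.00 | 1014000.00
hole | -1566.00 | 49.50 | 81.00 | -77517.00 | -126846.00
Σ | 14034.00 |  |  | 858483.00 | 887154.00
X̄ = 858483.00 / 14034.00 = 61.17 in
Ȳ = 887154.00 / 14034.00 = 63.21 in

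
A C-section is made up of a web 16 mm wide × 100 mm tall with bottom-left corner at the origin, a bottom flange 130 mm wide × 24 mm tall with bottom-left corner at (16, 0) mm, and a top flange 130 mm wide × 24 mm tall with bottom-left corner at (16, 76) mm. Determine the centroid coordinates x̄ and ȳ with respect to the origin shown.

x̄ = 66.10 mm, ȳ = 50.00 mm

Part | A | x̄ᵢ | ȳᵢ | A·x̄ᵢ | A·ȳᵢ
web | 1600.00 | 8.00 | 50.00 | 12800.00 | 80000.00
bottom flange | 3120.00 | 81.00 | 12.00 | 252720.00 | 37440.00
top flange | 3120.00 | 81.00 | 88.00 | 252720.00 | 274560.00
Σ | 7840.00 |  |  | 518240.00 | 392000.00
x̄ = 518240.00 / 7840.00 = 66.10 mm
ȳ = 392000.00 / 7840.00 = 50.00 mm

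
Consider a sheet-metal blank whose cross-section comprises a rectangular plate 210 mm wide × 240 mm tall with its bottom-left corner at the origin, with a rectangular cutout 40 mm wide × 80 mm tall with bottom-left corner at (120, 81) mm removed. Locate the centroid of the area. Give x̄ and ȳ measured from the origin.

x̄ = 102.63 mm, ȳ = 119.93 mm

Part | A | x̄ᵢ | ȳᵢ | A·x̄ᵢ | A·ȳᵢ
plate | 50400.00 | 105.00 | 120.00 | 5292000.00 | 6048000.00
hole | -3200.00 | 140.00 | 121.00 | -448000.00 | -387200.00
Σ | 47200.00 |  |  | 4844000.00 | 5660800.00
x̄ = 4844000.00 / 47200.00 = 102.63 mm
ȳ = 5660800.00 / 47200.00 = 119.93 mm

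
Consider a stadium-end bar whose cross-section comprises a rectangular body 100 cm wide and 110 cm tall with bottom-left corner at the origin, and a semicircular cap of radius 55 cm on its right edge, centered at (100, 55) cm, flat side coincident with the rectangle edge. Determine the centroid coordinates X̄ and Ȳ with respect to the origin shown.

X̄ = 72.12 cm, Ȳ = 55.00 cm

Part | A | x̄ᵢ | ȳᵢ | A·x̄ᵢ | A·ȳᵢ
rectangular body | 11000.00 | 50.00 | 55.00 | 550000.00 | 605000.00
semicircular end | 4751.66 | 123.34 | 55.00 | 586082.56 | 261341.24
Σ | 15751.66 |  |  | 1136082.56 | 866341.24
X̄ = 1136082.56 / 15751.66 = 72.12 cm
Ȳ = 866341.24 / 15751.66 = 55.00 cm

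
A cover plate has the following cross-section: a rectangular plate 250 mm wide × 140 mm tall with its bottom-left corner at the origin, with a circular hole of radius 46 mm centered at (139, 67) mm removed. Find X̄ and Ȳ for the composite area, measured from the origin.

X̄ = 121.72 mm, Ȳ = 70.70 mm

Part | A | x̄ᵢ | ȳᵢ | A·x̄ᵢ | A·ȳᵢ
plate | 35000.00 | 125.00 | 70.00 | 4375000.00 | 2450000.00
hole | -6647.61 | 139.00 | 67.00 | -924017.80 | -445389.87
Σ | 28352.39 |  |  | 3450982.20 | 2004610.13
X̄ = 3450982.20 / 28352.39 = 121.72 mm
Ȳ = 2004610.13 / 28352.39 = 70.70 mm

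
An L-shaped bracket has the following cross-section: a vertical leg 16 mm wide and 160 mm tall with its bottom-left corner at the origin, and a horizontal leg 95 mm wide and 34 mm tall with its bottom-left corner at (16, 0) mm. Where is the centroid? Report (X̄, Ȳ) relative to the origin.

X̄ = 38.96 mm, Ȳ = 44.85 mm

vertical leg: A = 16 × 160 = 2560.00, centroid at (8.00, 80.00).
horizontal leg: A = 95 × 34 = 3230.00, centroid at (63.50, 17.00).
ΣA = 5790.00 mm²
ΣAX̄ = (2560.00)(8.00) + (3230.00)(63.50) = 225585.00 mm³
ΣAȲ = (2560.00)(80.00) + (3230.00)(17.00) = 259710.00 mm³
X̄ = 225585.00 / 5790.00 = 38.96 mm
Ȳ = 259710.00 / 5790.00 = 44.85 mm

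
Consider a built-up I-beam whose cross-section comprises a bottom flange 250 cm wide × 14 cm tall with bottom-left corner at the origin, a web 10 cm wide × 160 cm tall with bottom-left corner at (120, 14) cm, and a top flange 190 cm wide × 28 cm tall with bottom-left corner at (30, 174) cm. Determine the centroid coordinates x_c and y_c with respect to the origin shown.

x_c = 125.00 cm, y_c = 112.77 cm

bottom flange: A = 250 × 14 = 3500.00, centroid at (125.00, 7.00).
web: A = 10 × 160 = 1600.00, centroid at (125.00, 94.00).
top flange: A = 190 × 28 = 5320.00, centroid at (125.00, 188.00).
ΣA = 10420.00 cm²
ΣAx_c = (3500.00)(125.00) + (1600.00)(125.00) + (5320.00)(125.00) = 1302500.00 cm³
ΣAy_c = (3500.00)(7.00) + (1600.00)(94.00) + (5320.00)(188.00) = 1175060.00 cm³
x_c = 1302500.00 / 10420.00 = 125.00 cm
y_c = 1175060.00 / 10420.00 = 112.77 cm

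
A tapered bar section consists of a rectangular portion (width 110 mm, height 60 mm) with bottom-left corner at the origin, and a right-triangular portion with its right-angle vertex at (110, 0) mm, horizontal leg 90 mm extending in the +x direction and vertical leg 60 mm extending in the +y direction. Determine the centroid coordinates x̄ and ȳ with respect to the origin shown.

Part | A | x̄ᵢ | ȳᵢ | A·x̄ᵢ | A·ȳᵢ
rectangular portion | 6600.00 | 55.00 | 30.00 | 363000.00 | 198000.00
triangular portion | 2700.00 | 140.00 | 20.00 | 378000.00 | 54000.00
Σ | 9300.00 |  |  | 741000.00 | 252000.00
x̄ = 741000.00 / 9300.00 = 79.68 mm
ȳ = 252000.00 / 9300.00 = 27.10 mm

x̄ = 79.68 mm, ȳ = 27.10 mm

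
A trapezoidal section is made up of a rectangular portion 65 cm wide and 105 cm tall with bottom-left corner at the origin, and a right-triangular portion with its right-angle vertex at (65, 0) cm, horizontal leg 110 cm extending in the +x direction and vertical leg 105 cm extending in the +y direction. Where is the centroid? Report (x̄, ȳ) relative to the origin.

x̄ = 64.20 cm, ȳ = 44.48 cm

rectangular portion: A = 65 × 105 = 6825.00, centroid at (32.50, 52.50).
triangular portion: A = ½·110·105 = 5775.00, centroid at (101.67, 35.00).
ΣA = 12600.00 cm²
ΣAx̄ = (6825.00)(32.50) + (5775.00)(101.67) = 808937.50 cm³
ΣAȳ = (6825.00)(52.50) + (5775.00)(35.00) = 560437.50 cm³
x̄ = 808937.50 / 12600.00 = 64.20 cm
ȳ = 560437.50 / 12600.00 = 44.48 cm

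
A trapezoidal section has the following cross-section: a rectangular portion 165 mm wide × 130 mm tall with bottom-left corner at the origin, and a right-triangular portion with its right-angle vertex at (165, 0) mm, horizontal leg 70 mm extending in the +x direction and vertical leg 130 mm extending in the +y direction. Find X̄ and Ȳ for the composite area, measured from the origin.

rectangular portion: A = 165 × 130 = 21450.00, centroid at (82.50, 65.00).
triangular portion: A = ½·70·130 = 4550.00, centroid at (188.33, 43.33).
ΣA = 26000.00 mm²
ΣAX̄ = (21450.00)(82.50) + (4550.00)(188.33) = 2626541.67 mm³
ΣAȲ = (21450.00)(65.00) + (4550.00)(43.33) = 1591416.67 mm³
X̄ = 2626541.67 / 26000.00 = 101.02 mm
Ȳ = 1591416.67 / 26000.00 = 61.21 mm

X̄ = 101.02 mm, Ȳ = 61.21 mm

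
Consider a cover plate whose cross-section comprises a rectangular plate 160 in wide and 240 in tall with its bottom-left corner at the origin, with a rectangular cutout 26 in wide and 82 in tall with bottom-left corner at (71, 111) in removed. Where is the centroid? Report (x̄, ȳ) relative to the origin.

x̄ = 79.76 in, ȳ = 118.12 in

plate: A = 160 × 240 = 38400.00, centroid at (80.00, 120.00).
hole: A = −(26 × 82) = -2132.00, centroid at (84.00, 152.00).
ΣA = 36268.00 in²
ΣAx̄ = (38400.00)(80.00) + (-2132.00)(84.00) = 2892912.00 in³
ΣAȳ = (38400.00)(120.00) + (-2132.00)(152.00) = 4283936.00 in³
x̄ = 2892912.00 / 36268.00 = 79.76 in
ȳ = 4283936.00 / 36268.00 = 118.12 in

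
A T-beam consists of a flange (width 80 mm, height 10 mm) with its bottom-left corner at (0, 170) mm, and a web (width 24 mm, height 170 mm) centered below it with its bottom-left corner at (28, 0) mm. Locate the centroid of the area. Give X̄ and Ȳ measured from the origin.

X̄ = 40.00 mm, Ȳ = 99.75 mm

Part | A | x̄ᵢ | ȳᵢ | A·x̄ᵢ | A·ȳᵢ
web | 4080.00 | 40.00 | 85.00 | 163200.00 | 346800.00
flange | 800.00 | 40.00 | 175.00 | 32000.00 | 140000.00
Σ | 4880.00 |  |  | 195200.00 | 486800.00
X̄ = 195200.00 / 4880.00 = 40.00 mm
Ȳ = 486800.00 / 4880.00 = 99.75 mm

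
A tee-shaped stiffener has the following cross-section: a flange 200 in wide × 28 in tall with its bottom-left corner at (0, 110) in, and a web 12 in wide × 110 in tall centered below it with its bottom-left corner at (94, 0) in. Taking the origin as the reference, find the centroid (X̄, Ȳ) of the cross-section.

X̄ = 100.00 in, Ȳ = 110.84 in

web: A = 12 × 110 = 1320.00, centroid at (100.00, 55.00).
flange: A = 200 × 28 = 5600.00, centroid at (100.00, 124.00).
ΣA = 6920.00 in², ΣAX̄ = 692000.00 in³, ΣAȲ = 767000.00 in³.
X̄ = 692000.00/6920.00 = 100.00 in; Ȳ = 767000.00/6920.00 = 110.84 in.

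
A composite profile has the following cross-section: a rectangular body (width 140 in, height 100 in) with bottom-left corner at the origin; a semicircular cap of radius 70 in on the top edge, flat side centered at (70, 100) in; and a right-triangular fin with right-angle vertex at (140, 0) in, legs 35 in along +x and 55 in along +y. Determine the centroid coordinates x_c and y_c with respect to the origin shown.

rectangular body: A = 140 × 100 = 14000.00, centroid at (70.00, 50.00).
semicircular top: A = ½π·70² = 7696.90, centroid at (70.00, 129.71).
triangular fin: A = ½·35·55 = 962.50, centroid at (151.67, 18.33).
ΣA = 22659.40 in²
ΣAx_c = (14000.00)(70.00) + (7696.90)(70.00) + (962.50)(151.67) = 1664762.31 in³
ΣAy_c = (14000.00)(50.00) + (7696.90)(129.71) + (962.50)(18.33) = 1716002.70 in³
x_c = 1664762.31 / 22659.40 = 73.47 in
y_c = 1716002.70 / 22659.40 = 75.73 in

x_c = 73.47 in, y_c = 75.73 in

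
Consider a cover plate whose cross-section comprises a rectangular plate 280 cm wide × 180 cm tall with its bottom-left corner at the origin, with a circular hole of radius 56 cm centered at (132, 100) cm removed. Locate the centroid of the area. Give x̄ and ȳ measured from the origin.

plate: A = 280 × 180 = 50400.00, centroid at (140.00, 90.00).
hole: A = −π·56² = -9852.03, centroid at (132.00, 100.00).
ΣA = 40547.97 cm², ΣAx̄ = 5755531.44 cm³, ΣAȳ = 3550796.54 cm³.
x̄ = 5755531.44/40547.97 = 141.94 cm; ȳ = 3550796.54/40547.97 = 87.57 cm.

x̄ = 141.94 cm, ȳ = 87.57 cm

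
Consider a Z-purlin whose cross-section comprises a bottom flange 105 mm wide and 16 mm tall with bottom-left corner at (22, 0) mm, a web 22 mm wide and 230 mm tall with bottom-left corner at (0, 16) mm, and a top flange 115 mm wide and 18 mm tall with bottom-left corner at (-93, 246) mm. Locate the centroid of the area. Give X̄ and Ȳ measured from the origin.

X̄ = 12.18 mm, Ȳ = 136.68 mm

bottom flange: A = 105 × 16 = 1680.00, centroid at (74.50, 8.00).
web: A = 22 × 230 = 5060.00, centroid at (11.00, 131.00).
top flange: A = 115 × 18 = 2070.00, centroid at (-35.50, 255.00).
ΣA = 8810.00 mm²
ΣAX̄ = (1680.00)(74.50) + (5060.00)(11.00) + (2070.00)(-35.50) = 107335.00 mm³
ΣAȲ = (1680.00)(8.00) + (5060.00)(131.00) + (2070.00)(255.00) = 1204150.00 mm³
X̄ = 107335.00 / 8810.00 = 12.18 mm
Ȳ = 1204150.00 / 8810.00 = 136.68 mm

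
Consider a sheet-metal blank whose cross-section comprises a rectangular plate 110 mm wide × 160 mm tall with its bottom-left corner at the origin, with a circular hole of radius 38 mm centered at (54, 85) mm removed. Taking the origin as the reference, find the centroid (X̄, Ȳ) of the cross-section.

X̄ = 55.35 mm, Ȳ = 78.26 mm

Part | A | x̄ᵢ | ȳᵢ | A·x̄ᵢ | A·ȳᵢ
plate | 17600.00 | 55.00 | 80.00 | 968000.00 | 1408000.00
hole | -4536.46 | 54.00 | 85.00 | -244968.83 | -385599.08
Σ | 13063.54 |  |  | 723031.17 | 1022400.92
X̄ = 723031.17 / 13063.54 = 55.35 mm
Ȳ = 1022400.92 / 13063.54 = 78.26 mm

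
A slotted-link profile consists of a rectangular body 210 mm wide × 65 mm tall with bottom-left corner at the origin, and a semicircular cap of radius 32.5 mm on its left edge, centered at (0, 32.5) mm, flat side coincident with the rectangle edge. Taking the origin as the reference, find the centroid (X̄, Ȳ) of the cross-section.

Part | A | x̄ᵢ | ȳᵢ | A·x̄ᵢ | A·ȳᵢ
rectangular body | 13650.00 | 105.00 | 32.50 | 1433250.00 | 443625.00
semicircular end | 1659.15 | -13.79 | 32.50 | -22885.42 | 53922.49
Σ | 15309.15 |  |  | 1410364.58 | 497547.49
X̄ = 1410364.58 / 15309.15 = 92.13 mm
Ȳ = 497547.49 / 15309.15 = 32.50 mm

X̄ = 92.13 mm, Ȳ = 32.50 mm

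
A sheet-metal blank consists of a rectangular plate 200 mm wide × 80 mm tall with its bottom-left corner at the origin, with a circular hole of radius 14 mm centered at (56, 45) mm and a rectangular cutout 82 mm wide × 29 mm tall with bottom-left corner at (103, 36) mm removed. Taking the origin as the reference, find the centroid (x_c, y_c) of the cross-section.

x_c = 94.04 mm, y_c = 37.84 mm

Part | A | x̄ᵢ | ȳᵢ | A·x̄ᵢ | A·ȳᵢ
plate | 16000.00 | 100.00 | 40.00 | 1600000.00 | 640000.00
hole 1 | -615.75 | 56.00 | 45.00 | -34482.12 | -27708.85
hole 2 | -2378.00 | 144.00 | 50.50 | -342432.00 | -120089.00
Σ | 13006.25 |  |  | 1223085.88 | 492202.15
x_c = 1223085.88 / 13006.25 = 94.04 mm
y_c = 492202.15 / 13006.25 = 37.84 mm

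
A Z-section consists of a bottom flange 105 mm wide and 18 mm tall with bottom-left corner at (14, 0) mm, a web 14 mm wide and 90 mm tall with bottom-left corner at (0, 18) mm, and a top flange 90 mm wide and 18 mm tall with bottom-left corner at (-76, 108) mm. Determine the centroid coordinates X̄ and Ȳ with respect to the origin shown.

bottom flange: A = 105 × 18 = 1890.00, centroid at (66.50, 9.00).
web: A = 14 × 90 = 1260.00, centroid at (7.00, 63.00).
top flange: A = 90 × 18 = 1620.00, centroid at (-31.00, 117.00).
ΣA = 4770.00 mm²
ΣAX̄ = (1890.00)(66.50) + (1260.00)(7.00) + (1620.00)(-31.00) = 84285.00 mm³
ΣAȲ = (1890.00)(9.00) + (1260.00)(63.00) + (1620.00)(117.00) = 285930.00 mm³
X̄ = 84285.00 / 4770.00 = 17.67 mm
Ȳ = 285930.00 / 4770.00 = 59.94 mm

X̄ = 17.67 mm, Ȳ = 59.94 mm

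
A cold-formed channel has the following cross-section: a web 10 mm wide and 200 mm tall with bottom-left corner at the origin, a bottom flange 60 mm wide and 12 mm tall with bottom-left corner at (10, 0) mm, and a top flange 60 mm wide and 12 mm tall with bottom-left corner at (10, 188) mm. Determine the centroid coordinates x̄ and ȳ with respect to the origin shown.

web: A = 10 × 200 = 2000.00, centroid at (5.00, 100.00).
bottom flange: A = 60 × 12 = 720.00, centroid at (40.00, 6.00).
top flange: A = 60 × 12 = 720.00, centroid at (40.00, 194.00).
ΣA = 3440.00 mm², ΣAx̄ = 67600.00 mm³, ΣAȳ = 344000.00 mm³.
x̄ = 67600.00/3440.00 = 19.65 mm; ȳ = 344000.00/3440.00 = 100.00 mm.

x̄ = 19.65 mm, ȳ = 100.00 mm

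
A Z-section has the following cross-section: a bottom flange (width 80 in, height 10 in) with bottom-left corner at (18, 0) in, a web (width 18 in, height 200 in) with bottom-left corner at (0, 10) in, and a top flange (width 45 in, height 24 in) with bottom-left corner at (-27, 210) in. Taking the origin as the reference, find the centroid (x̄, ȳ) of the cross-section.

x̄ = 13.49 in, ȳ = 116.74 in

bottom flange: A = 80 × 10 = 800.00, centroid at (58.00, 5.00).
web: A = 18 × 200 = 3600.00, centroid at (9.00, 110.00).
top flange: A = 45 × 24 = 1080.00, centroid at (-4.50, 222.00).
ΣA = 5480.00 in²
ΣAx̄ = (800.00)(58.00) + (3600.00)(9.00) + (1080.00)(-4.50) = 73940.00 in³
ΣAȳ = (800.00)(5.00) + (3600.00)(110.00) + (1080.00)(222.00) = 639760.00 in³
x̄ = 73940.00 / 5480.00 = 13.49 in
ȳ = 639760.00 / 5480.00 = 116.74 in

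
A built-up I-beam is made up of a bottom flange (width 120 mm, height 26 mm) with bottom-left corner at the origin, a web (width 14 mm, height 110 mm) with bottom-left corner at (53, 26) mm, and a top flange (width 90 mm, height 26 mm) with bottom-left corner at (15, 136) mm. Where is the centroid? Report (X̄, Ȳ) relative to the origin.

bottom flange: A = 120 × 26 = 3120.00, centroid at (60.00, 13.00).
web: A = 14 × 110 = 1540.00, centroid at (60.00, 81.00).
top flange: A = 90 × 26 = 2340.00, centroid at (60.00, 149.00).
ΣA = 7000.00 mm², ΣAX̄ = 420000.00 mm³, ΣAȲ = 513960.00 mm³.
X̄ = 420000.00/7000.00 = 60.00 mm; Ȳ = 513960.00/7000.00 = 73.42 mm.

X̄ = 60.00 mm, Ȳ = 73.42 mm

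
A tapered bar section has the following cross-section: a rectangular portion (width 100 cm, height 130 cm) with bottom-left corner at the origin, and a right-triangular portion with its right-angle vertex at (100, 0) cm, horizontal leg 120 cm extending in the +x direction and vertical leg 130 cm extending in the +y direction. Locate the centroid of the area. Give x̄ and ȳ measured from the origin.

x̄ = 83.75 cm, ȳ = 56.88 cm

rectangular portion: A = 100 × 130 = 13000.00, centroid at (50.00, 65.00).
triangular portion: A = ½·120·130 = 7800.00, centroid at (140.00, 43.33).
ΣA = 20800.00 cm², ΣAx̄ = 1742000.00 cm³, ΣAȳ = 1183000.00 cm³.
x̄ = 1742000.00/20800.00 = 83.75 cm; ȳ = 1183000.00/20800.00 = 56.88 cm.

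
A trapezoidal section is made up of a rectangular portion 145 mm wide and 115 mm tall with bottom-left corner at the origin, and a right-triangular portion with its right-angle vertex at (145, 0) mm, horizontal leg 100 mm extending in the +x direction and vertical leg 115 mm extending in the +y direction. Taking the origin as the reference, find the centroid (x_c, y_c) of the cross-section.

x_c = 99.64 mm, y_c = 52.59 mm

Part | A | x̄ᵢ | ȳᵢ | A·x̄ᵢ | A·ȳᵢ
rectangular portion | 16675.00 | 72.50 | 57.50 | 1208937.50 | 958812.50
triangular portion | 5750.00 | 178.33 | 38.33 | 1025416.67 | 220416.67
Σ | 22425.00 |  |  | 2234354.17 | 1179229.17
x_c = 2234354.17 / 22425.00 = 99.64 mm
y_c = 1179229.17 / 22425.00 = 52.59 mm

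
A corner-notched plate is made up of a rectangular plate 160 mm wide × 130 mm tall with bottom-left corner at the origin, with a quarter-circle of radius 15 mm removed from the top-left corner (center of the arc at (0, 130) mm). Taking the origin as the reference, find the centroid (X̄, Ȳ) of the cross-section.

Part | A | x̄ᵢ | ȳᵢ | A·x̄ᵢ | A·ȳᵢ
plate | 20800.00 | 80.00 | 65.00 | 1664000.00 | 1352000.00
removed quarter-circle | -176.71 | 6.37 | 123.63 | -1125.00 | -21847.90
Σ | 20623.29 |  |  | 1662875.00 | 1330152.10
X̄ = 1662875.00 / 20623.29 = 80.63 mm
Ȳ = 1330152.10 / 20623.29 = 64.50 mm

X̄ = 80.63 mm, Ȳ = 64.50 mm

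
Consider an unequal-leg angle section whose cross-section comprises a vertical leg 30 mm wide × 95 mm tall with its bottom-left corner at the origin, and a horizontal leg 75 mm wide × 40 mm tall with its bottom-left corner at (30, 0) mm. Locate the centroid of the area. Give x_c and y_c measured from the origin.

x_c = 41.92 mm, y_c = 33.40 mm

Part | A | x̄ᵢ | ȳᵢ | A·x̄ᵢ | A·ȳᵢ
vertical leg | 2850.00 | 15.00 | 47.50 | 42750.00 | 135375.00
horizontal leg | 3000.00 | 67.50 | 20.00 | 202500.00 | 60000.00
Σ | 5850.00 |  |  | 245250.00 | 195375.00
x_c = 245250.00 / 5850.00 = 41.92 mm
y_c = 195375.00 / 5850.00 = 33.40 mm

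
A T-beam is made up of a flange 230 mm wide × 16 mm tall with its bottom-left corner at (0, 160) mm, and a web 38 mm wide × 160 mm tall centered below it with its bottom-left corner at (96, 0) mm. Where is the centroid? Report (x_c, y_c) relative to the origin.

Part | A | x̄ᵢ | ȳᵢ | A·x̄ᵢ | A·ȳᵢ
web | 6080.00 | 115.00 | 80.00 | 699200.00 | 486400.00
flange | 3680.00 | 115.00 | 168.00 | 423200.00 | 618240.00
Σ | 9760.00 |  |  | 1122400.00 | 1104640.00
x_c = 1122400.00 / 9760.00 = 115.00 mm
y_c = 1104640.00 / 9760.00 = 113.18 mm

x_c = 115.00 mm, y_c = 113.18 mm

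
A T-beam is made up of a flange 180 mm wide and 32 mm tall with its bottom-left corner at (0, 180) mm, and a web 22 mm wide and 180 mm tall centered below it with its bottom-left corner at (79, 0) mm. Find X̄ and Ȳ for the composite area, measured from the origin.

web: A = 22 × 180 = 3960.00, centroid at (90.00, 90.00).
flange: A = 180 × 32 = 5760.00, centroid at (90.00, 196.00).
ΣA = 9720.00 mm²
ΣAX̄ = (3960.00)(90.00) + (5760.00)(90.00) = 874800.00 mm³
ΣAȲ = (3960.00)(90.00) + (5760.00)(196.00) = 1485360.00 mm³
X̄ = 874800.00 / 9720.00 = 90.00 mm
Ȳ = 1485360.00 / 9720.00 = 152.81 mm

X̄ = 90.00 mm, Ȳ = 152.81 mm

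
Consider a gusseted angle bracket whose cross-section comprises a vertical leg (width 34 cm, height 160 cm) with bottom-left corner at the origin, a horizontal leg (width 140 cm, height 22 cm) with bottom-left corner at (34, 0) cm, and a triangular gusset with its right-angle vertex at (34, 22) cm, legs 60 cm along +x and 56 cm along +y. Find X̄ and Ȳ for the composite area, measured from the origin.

vertical leg: A = 34 × 160 = 5440.00, centroid at (17.00, 80.00).
horizontal leg: A = 140 × 22 = 3080.00, centroid at (104.00, 11.00).
gusset: A = ½·60·56 = 1680.00, centroid at (54.00, 40.67).
ΣA = 10200.00 cm²
ΣAX̄ = (5440.00)(17.00) + (3080.00)(104.00) + (1680.00)(54.00) = 503520.00 cm³
ΣAȲ = (5440.00)(80.00) + (3080.00)(11.00) + (1680.00)(40.67) = 537400.00 cm³
X̄ = 503520.00 / 10200.00 = 49.36 cm
Ȳ = 537400.00 / 10200.00 = 52.69 cm

X̄ = 49.36 cm, Ȳ = 52.69 cm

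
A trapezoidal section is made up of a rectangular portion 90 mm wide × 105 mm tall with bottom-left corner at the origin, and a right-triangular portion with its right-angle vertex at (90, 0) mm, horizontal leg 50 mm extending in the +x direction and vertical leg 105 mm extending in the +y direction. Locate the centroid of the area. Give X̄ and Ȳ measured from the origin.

X̄ = 58.41 mm, Ȳ = 48.70 mm

rectangular portion: A = 90 × 105 = 9450.00, centroid at (45.00, 52.50).
triangular portion: A = ½·50·105 = 2625.00, centroid at (106.67, 35.00).
ΣA = 12075.00 mm²
ΣAX̄ = (9450.00)(45.00) + (2625.00)(106.67) = 705250.00 mm³
ΣAȲ = (9450.00)(52.50) + (2625.00)(35.00) = 588000.00 mm³
X̄ = 705250.00 / 12075.00 = 58.41 mm
Ȳ = 588000.00 / 12075.00 = 48.70 mm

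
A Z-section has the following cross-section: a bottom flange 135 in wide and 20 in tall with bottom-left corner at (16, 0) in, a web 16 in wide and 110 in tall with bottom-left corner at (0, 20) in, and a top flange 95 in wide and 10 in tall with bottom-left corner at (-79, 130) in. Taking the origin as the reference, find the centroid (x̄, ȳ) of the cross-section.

x̄ = 38.74 in, ȳ = 53.10 in

bottom flange: A = 135 × 20 = 2700.00, centroid at (83.50, 10.00).
web: A = 16 × 110 = 1760.00, centroid at (8.00, 75.00).
top flange: A = 95 × 10 = 950.00, centroid at (-31.50, 135.00).
ΣA = 5410.00 in², ΣAx̄ = 209605.00 in³, ΣAȳ = 287250.00 in³.
x̄ = 209605.00/5410.00 = 38.74 in; ȳ = 287250.00/5410.00 = 53.10 in.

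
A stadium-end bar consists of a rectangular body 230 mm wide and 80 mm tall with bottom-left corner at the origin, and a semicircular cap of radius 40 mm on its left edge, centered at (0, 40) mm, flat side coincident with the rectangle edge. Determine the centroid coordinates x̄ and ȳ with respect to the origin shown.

Part | A | x̄ᵢ | ȳᵢ | A·x̄ᵢ | A·ȳᵢ
rectangular body | 18400.00 | 115.00 | 40.00 | 2116000.00 | 736000.00
semicircular end | 2513.27 | -16.98 | 40.00 | -42666.67 | 100530.96
Σ | 20913.27 |  |  | 2073333.33 | 836530.96
x̄ = 2073333.33 / 20913.27 = 99.14 mm
ȳ = 836530.96 / 20913.27 = 40.00 mm

x̄ = 99.14 mm, ȳ = 40.00 mm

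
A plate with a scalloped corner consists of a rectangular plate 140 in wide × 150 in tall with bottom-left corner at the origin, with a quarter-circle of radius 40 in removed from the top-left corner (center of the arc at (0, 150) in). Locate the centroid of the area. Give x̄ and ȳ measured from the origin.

plate: A = 140 × 150 = 21000.00, centroid at (70.00, 75.00).
removed quarter-circle: A = −¼π·40² = -1256.64, centroid at (16.98, 133.02).
ΣA = 19743.36 in²
ΣAx̄ = (21000.00)(70.00) + (-1256.64)(16.98) = 1448666.67 in³
ΣAȳ = (21000.00)(75.00) + (-1256.64)(133.02) = 1407837.77 in³
x̄ = 1448666.67 / 19743.36 = 73.37 in
ȳ = 1407837.77 / 19743.36 = 71.31 in

x̄ = 73.37 in, ȳ = 71.31 in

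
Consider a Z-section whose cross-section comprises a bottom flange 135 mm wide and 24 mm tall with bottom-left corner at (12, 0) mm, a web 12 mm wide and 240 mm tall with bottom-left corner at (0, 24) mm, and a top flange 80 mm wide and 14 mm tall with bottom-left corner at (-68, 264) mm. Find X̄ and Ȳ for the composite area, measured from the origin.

bottom flange: A = 135 × 24 = 3240.00, centroid at (79.50, 12.00).
web: A = 12 × 240 = 2880.00, centroid at (6.00, 144.00).
top flange: A = 80 × 14 = 1120.00, centroid at (-28.00, 271.00).
ΣA = 7240.00 mm², ΣAX̄ = 243500.00 mm³, ΣAȲ = 757120.00 mm³.
X̄ = 243500.00/7240.00 = 33.63 mm; Ȳ = 757120.00/7240.00 = 104.57 mm.

X̄ = 33.63 mm, Ȳ = 104.57 mm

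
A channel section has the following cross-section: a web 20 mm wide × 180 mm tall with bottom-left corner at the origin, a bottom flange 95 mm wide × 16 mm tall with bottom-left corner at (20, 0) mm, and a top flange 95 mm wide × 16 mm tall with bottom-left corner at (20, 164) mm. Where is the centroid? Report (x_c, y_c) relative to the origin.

web: A = 20 × 180 = 3600.00, centroid at (10.00, 90.00).
bottom flange: A = 95 × 16 = 1520.00, centroid at (67.50, 8.00).
top flange: A = 95 × 16 = 1520.00, centroid at (67.50, 172.00).
ΣA = 6640.00 mm²
ΣAx_c = (3600.00)(10.00) + (1520.00)(67.50) + (1520.00)(67.50) = 241200.00 mm³
ΣAy_c = (3600.00)(90.00) + (1520.00)(8.00) + (1520.00)(172.00) = 597600.00 mm³
x_c = 241200.00 / 6640.00 = 36.33 mm
y_c = 597600.00 / 6640.00 = 90.00 mm

x_c = 36.33 mm, y_c = 90.00 mm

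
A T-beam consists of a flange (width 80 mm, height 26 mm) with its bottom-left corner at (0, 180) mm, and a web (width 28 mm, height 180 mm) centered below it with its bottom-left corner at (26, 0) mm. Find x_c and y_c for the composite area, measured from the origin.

x_c = 40.00 mm, y_c = 120.09 mm

web: A = 28 × 180 = 5040.00, centroid at (40.00, 90.00).
flange: A = 80 × 26 = 2080.00, centroid at (40.00, 193.00).
ΣA = 7120.00 mm²
ΣAx_c = (5040.00)(40.00) + (2080.00)(40.00) = 284800.00 mm³
ΣAy_c = (5040.00)(90.00) + (2080.00)(193.00) = 855040.00 mm³
x_c = 284800.00 / 7120.00 = 40.00 mm
y_c = 855040.00 / 7120.00 = 120.09 mm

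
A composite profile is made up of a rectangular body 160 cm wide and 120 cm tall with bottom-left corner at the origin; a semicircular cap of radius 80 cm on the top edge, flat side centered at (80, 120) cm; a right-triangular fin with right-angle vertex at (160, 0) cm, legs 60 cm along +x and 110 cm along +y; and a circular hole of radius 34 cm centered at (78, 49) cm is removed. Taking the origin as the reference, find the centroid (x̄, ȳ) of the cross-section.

rectangular body: A = 160 × 120 = 19200.00, centroid at (80.00, 60.00).
semicircular top: A = ½π·80² = 10053.10, centroid at (80.00, 153.95).
triangular fin: A = ½·60·110 = 3300.00, centroid at (180.00, 36.67).
hole: A = −π·34² = -3631.68, centroid at (78.00, 49.00).
ΣA = 28921.42 cm²
ΣAx̄ = (19200.00)(80.00) + (10053.10)(80.00) + (3300.00)(180.00) + (-3631.68)(78.00) = 2650976.59 cm³
ΣAȳ = (19200.00)(60.00) + (10053.10)(153.95) + (3300.00)(36.67) + (-3631.68)(49.00) = 2642752.54 cm³
x̄ = 2650976.59 / 28921.42 = 91.66 cm
ȳ = 2642752.54 / 28921.42 = 91.38 cm

x̄ = 91.66 cm, ȳ = 91.38 cm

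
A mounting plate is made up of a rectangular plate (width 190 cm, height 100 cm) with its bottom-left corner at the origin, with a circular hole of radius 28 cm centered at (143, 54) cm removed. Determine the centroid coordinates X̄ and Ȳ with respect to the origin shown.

X̄ = 87.85 cm, Ȳ = 49.40 cm

plate: A = 190 × 100 = 19000.00, centroid at (95.00, 50.00).
hole: A = −π·28² = -2463.01, centroid at (143.00, 54.00).
ΣA = 16536.99 cm², ΣAX̄ = 1452789.76 cm³, ΣAȲ = 816997.53 cm³.
X̄ = 1452789.76/16536.99 = 87.85 cm; Ȳ = 816997.53/16536.99 = 49.40 cm.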